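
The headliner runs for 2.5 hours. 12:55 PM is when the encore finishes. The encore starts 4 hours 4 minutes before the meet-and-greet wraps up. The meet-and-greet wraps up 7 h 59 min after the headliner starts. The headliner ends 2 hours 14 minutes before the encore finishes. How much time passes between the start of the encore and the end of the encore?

The headliner ends at 12:55 PM − 134 min = 10:41 AM.
The headliner starts at 10:41 AM − 150 min = 8:11 AM.
The meet-and-greet ends at 8:11 AM + 479 min = 4:10 PM.
The encore starts at 4:10 PM − 244 min = 12:06 PM.
From 12:06 PM to 12:55 PM is 49 minutes.

49 minutes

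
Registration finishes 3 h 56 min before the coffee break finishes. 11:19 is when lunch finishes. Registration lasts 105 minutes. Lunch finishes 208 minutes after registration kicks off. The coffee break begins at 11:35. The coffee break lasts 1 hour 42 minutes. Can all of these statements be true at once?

The coffee break ends at 11:35 + 102 min = 13:17.
Registration ends at 13:17 − 236 min = 09:21.
Registration starts at 09:21 − 105 min = 07:36.
Lunch ends at 07:36 + 208 min = 11:04.
But lunch is also said to end at 11:19 — a 15-minute conflict.

No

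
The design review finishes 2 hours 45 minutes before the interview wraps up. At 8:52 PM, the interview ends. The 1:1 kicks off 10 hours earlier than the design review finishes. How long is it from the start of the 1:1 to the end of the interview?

12 hours 45 minutes

The design review ends at 8:52 PM − 165 min = 6:07 PM.
The 1:1 starts at 6:07 PM − 600 min = 8:07 AM.
From 8:07 AM to 8:52 PM is 12 hours 45 minutes.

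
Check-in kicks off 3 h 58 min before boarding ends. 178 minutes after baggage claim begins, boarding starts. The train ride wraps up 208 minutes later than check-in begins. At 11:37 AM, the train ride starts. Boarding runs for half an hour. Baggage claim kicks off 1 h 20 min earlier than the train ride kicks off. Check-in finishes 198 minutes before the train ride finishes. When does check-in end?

9:57 AM

Baggage claim starts at 11:37 AM − 80 min = 10:17 AM.
Boarding starts at 10:17 AM + 178 min = 1:15 PM.
Boarding ends at 1:15 PM + 30 min = 1:45 PM.
Check-in starts at 1:45 PM − 238 min = 9:47 AM.
The train ride ends at 9:47 AM + 208 min = 1:15 PM.
Check-in ends at 1:15 PM − 198 min = 9:57 AM.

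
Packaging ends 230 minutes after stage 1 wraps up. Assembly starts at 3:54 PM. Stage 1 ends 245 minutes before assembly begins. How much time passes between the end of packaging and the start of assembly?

15 minutes

Stage 1 ends at 3:54 PM − 245 min = 11:49 AM.
Packaging ends at 11:49 AM + 230 min = 3:39 PM.
From 3:39 PM to 3:54 PM is 15 minutes.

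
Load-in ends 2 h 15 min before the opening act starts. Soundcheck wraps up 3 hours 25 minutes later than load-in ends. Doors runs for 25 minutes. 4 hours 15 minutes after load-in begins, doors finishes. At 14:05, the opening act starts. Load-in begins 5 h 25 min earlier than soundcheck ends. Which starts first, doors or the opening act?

Load-in ends at 14:05 − 135 min = 11:50.
Soundcheck ends at 11:50 + 205 min = 15:15.
Load-in starts at 15:15 − 325 min = 09:50.
Doors ends at 09:50 + 255 min = 14:05.
Doors starts at 14:05 − 25 min = 13:40.
Doors starts at 13:40 and the opening act starts at 14:05, so doors is first.

doors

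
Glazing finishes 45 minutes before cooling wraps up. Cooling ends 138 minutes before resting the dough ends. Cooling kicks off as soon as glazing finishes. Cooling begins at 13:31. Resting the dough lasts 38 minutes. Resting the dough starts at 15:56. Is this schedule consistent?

Yes

Resting the dough ends at 15:56 + 38 min = 16:34.
Cooling ends at 16:34 − 138 min = 14:16.
Glazing ends at 14:16 − 45 min = 13:31.
So cooling starts at 13:31.
That matches the stated 13:31, so the schedule is consistent.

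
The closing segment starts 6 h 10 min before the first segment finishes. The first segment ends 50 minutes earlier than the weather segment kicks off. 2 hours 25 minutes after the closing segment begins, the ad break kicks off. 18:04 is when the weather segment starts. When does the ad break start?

The first segment ends at 18:04 − 50 min = 17:14.
The closing segment starts at 17:14 − 370 min = 11:04.
The ad break starts at 11:04 + 145 min = 13:29.

13:29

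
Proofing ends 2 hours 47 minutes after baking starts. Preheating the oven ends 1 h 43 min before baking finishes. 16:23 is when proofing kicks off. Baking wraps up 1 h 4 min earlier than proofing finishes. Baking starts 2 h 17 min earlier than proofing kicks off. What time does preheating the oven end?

Baking starts at 16:23 − 137 min = 14:06.
Proofing ends at 14:06 + 167 min = 16:53.
Baking ends at 16:53 − 64 min = 15:49.
Preheating the oven ends at 15:49 − 103 min = 14:06.

14:06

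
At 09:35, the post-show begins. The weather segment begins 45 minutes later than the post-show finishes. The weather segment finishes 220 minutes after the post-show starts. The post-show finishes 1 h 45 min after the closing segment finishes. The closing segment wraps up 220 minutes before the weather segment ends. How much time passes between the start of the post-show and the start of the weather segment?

The weather segment ends at 09:35 + 220 min = 13:15.
The closing segment ends at 13:15 − 220 min = 09:35.
The post-show ends at 09:35 + 105 min = 11:20.
The weather segment starts at 11:20 + 45 min = 12:05.
From 09:35 to 12:05 is 150 minutes.

150 minutes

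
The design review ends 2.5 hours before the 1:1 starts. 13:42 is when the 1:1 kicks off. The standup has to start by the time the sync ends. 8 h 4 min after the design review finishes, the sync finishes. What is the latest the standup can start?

19:16

The design review ends at 13:42 − 150 min = 11:12.
The sync ends at 11:12 + 484 min = 19:16.
The standup is bounded by the sync, so the latest it can start is 19:16.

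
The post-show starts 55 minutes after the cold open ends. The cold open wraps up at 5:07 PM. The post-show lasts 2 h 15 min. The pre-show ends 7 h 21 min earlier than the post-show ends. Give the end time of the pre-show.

12:56 PM

The post-show starts at 5:07 PM + 55 min = 6:02 PM.
The post-show ends at 6:02 PM + 135 min = 8:17 PM.
The pre-show ends at 8:17 PM − 441 min = 12:56 PM.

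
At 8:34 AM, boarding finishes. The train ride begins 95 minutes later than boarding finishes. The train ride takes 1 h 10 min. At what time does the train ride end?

11:19 AM

The train ride starts at 8:34 AM + 95 min = 10:09 AM.
The train ride ends at 10:09 AM + 70 min = 11:19 AM.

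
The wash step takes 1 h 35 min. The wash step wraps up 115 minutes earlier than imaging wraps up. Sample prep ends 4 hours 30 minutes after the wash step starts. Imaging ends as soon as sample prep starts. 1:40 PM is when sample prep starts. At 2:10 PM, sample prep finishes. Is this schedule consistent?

No

Imaging ends at 1:40 PM.
The wash step ends at 1:40 PM − 115 min = 11:45 AM.
The wash step starts at 11:45 AM − 95 min = 10:10 AM.
Sample prep ends at 10:10 AM + 270 min = 2:40 PM.
But sample prep is also said to end at 2:10 PM — a 30-minute conflict.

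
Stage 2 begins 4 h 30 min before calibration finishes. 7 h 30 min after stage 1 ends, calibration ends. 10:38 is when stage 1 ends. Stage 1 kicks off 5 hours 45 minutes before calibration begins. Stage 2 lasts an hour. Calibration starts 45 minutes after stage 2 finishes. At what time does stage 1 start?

09:38

Calibration ends at 10:38 + 450 min = 18:08.
Stage 2 starts at 18:08 − 270 min = 13:38.
Stage 2 ends at 13:38 + 60 min = 14:38.
Calibration starts at 14:38 + 45 min = 15:23.
Stage 1 starts at 15:23 − 345 min = 09:38.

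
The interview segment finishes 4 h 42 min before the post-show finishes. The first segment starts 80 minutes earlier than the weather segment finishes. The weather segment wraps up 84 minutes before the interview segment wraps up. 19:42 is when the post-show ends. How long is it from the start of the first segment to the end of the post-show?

446 minutes

The interview segment ends at 19:42 − 282 min = 15:00.
The weather segment ends at 15:00 − 84 min = 13:36.
The first segment starts at 13:36 − 80 min = 12:16.
From 12:16 to 19:42 is 446 minutes.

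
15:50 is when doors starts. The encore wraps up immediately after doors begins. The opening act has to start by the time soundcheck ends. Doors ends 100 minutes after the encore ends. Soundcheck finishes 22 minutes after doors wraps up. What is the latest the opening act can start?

The encore ends at 15:50.
Doors ends at 15:50 + 100 min = 17:30.
Soundcheck ends at 17:30 + 22 min = 17:52.
The opening act is bounded by soundcheck, so the latest it can start is 17:52.

17:52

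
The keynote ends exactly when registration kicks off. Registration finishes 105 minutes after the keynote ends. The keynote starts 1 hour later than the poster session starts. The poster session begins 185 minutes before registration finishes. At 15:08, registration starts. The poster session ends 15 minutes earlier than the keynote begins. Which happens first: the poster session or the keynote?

the poster session

The keynote ends at 15:08.
Registration ends at 15:08 + 105 min = 16:53.
The poster session starts at 16:53 − 185 min = 13:48.
The keynote starts at 13:48 + 60 min = 14:48.
The poster session starts at 13:48 and the keynote starts at 14:48, so the poster session is first.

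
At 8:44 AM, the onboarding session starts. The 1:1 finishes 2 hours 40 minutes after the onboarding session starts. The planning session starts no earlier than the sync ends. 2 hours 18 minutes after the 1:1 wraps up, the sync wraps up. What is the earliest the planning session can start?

The 1:1 ends at 8:44 AM + 160 min = 11:24 AM.
The sync ends at 11:24 AM + 138 min = 1:42 PM.
The planning session is bounded by the sync, so the earliest it can start is 1:42 PM.

1:42 PM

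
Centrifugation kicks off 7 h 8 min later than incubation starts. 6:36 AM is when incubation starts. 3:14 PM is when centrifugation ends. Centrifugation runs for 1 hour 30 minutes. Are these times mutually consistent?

Yes

Centrifugation starts at 6:36 AM + 428 min = 1:44 PM.
Centrifugation ends at 1:44 PM + 90 min = 3:14 PM.
That matches the stated 3:14 PM, so the schedule is consistent.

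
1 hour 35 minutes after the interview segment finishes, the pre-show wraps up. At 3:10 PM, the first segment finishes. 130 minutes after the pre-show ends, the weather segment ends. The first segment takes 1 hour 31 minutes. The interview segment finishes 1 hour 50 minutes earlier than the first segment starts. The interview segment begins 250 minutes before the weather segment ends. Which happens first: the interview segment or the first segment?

The first segment starts at 3:10 PM − 91 min = 1:39 PM.
The interview segment ends at 1:39 PM − 110 min = 11:49 AM.
The pre-show ends at 11:49 AM + 95 min = 1:24 PM.
The weather segment ends at 1:24 PM + 130 min = 3:34 PM.
The interview segment starts at 3:34 PM − 250 min = 11:24 AM.
The interview segment starts at 11:24 AM and the first segment starts at 1:39 PM, so the interview segment is first.

the interview segment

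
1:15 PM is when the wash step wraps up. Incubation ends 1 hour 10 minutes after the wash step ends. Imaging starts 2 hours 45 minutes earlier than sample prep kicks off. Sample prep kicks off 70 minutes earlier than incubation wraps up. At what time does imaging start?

10:30 AM

Incubation ends at 1:15 PM + 70 min = 2:25 PM.
Sample prep starts at 2:25 PM − 70 min = 1:15 PM.
Imaging starts at 1:15 PM − 165 min = 10:30 AM.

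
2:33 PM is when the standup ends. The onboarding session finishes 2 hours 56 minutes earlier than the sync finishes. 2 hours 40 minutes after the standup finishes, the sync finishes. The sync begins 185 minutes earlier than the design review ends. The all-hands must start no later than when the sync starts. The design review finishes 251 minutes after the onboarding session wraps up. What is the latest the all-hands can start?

3:23 PM

The sync ends at 2:33 PM + 160 min = 5:13 PM.
The onboarding session ends at 5:13 PM − 176 min = 2:17 PM.
The design review ends at 2:17 PM + 251 min = 6:28 PM.
The sync starts at 6:28 PM − 185 min = 3:23 PM.
The all-hands is bounded by the sync, so the latest it can start is 3:23 PM.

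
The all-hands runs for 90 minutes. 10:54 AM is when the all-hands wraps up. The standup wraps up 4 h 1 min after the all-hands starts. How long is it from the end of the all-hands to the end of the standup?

The all-hands starts at 10:54 AM − 90 min = 9:24 AM.
The standup ends at 9:24 AM + 241 min = 1:25 PM.
From 10:54 AM to 1:25 PM is 2 hours 31 minutes.

2 hours 31 minutes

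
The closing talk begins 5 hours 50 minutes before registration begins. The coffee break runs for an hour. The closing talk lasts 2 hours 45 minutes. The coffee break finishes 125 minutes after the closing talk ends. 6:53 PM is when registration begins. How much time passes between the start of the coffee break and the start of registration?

120 minutes

The closing talk starts at 6:53 PM − 350 min = 1:03 PM.
The closing talk ends at 1:03 PM + 165 min = 3:48 PM.
The coffee break ends at 3:48 PM + 125 min = 5:53 PM.
The coffee break starts at 5:53 PM − 60 min = 4:53 PM.
From 4:53 PM to 6:53 PM is 120 minutes.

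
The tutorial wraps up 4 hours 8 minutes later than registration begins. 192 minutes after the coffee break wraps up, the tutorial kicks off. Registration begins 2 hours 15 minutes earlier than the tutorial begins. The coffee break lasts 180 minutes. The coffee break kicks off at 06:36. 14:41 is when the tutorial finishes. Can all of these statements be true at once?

Yes

The coffee break ends at 06:36 + 180 min = 09:36.
The tutorial starts at 09:36 + 192 min = 12:48.
Registration starts at 12:48 − 135 min = 10:33.
The tutorial ends at 10:33 + 248 min = 14:41.
That matches the stated 14:41, so the schedule is consistent.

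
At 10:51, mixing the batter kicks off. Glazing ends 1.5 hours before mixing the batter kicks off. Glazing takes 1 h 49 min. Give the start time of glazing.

07:32

Glazing ends at 10:51 − 90 min = 09:21.
Glazing starts at 09:21 − 109 min = 07:32.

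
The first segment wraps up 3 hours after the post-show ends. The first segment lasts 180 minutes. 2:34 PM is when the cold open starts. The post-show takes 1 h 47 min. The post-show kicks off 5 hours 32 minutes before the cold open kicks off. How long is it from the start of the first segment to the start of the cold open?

The post-show starts at 2:34 PM − 332 min = 9:02 AM.
The post-show ends at 9:02 AM + 107 min = 10:49 AM.
The first segment ends at 10:49 AM + 180 min = 1:49 PM.
The first segment starts at 1:49 PM − 180 min = 10:49 AM.
From 10:49 AM to 2:34 PM is 225 minutes.

225 minutes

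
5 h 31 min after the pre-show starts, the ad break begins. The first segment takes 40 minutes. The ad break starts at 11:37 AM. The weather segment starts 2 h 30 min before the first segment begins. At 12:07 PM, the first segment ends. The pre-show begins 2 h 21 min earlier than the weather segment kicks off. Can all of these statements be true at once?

The first segment starts at 12:07 PM − 40 min = 11:27 AM.
The weather segment starts at 11:27 AM − 150 min = 8:57 AM.
The pre-show starts at 8:57 AM − 141 min = 6:36 AM.
The ad break starts at 6:36 AM + 331 min = 12:07 PM.
But the ad break is also said to start at 11:37 AM — a 30-minute conflict.

No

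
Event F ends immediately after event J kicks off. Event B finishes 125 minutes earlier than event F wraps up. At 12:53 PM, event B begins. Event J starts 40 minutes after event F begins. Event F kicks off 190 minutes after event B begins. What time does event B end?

2:38 PM

Event F starts at 12:53 PM + 190 min = 4:03 PM.
Event J starts at 4:03 PM + 40 min = 4:43 PM.
So event F ends at 4:43 PM.
Event B ends at 4:43 PM − 125 min = 2:38 PM.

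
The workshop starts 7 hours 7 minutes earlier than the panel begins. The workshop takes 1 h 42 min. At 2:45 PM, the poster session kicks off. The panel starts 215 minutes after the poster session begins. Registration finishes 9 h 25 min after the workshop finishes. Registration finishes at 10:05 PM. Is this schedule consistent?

No

The panel starts at 2:45 PM + 215 min = 6:20 PM.
The workshop starts at 6:20 PM − 427 min = 11:13 AM.
The workshop ends at 11:13 AM + 102 min = 12:55 PM.
Registration ends at 12:55 PM + 565 min = 10:20 PM.
But registration is also said to end at 10:05 PM — a 15-minute conflict.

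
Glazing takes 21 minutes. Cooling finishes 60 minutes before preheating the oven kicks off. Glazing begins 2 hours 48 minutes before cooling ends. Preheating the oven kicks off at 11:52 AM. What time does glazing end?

Cooling ends at 11:52 AM − 60 min = 10:52 AM.
Glazing starts at 10:52 AM − 168 min = 8:04 AM.
Glazing ends at 8:04 AM + 21 min = 8:25 AM.

8:25 AM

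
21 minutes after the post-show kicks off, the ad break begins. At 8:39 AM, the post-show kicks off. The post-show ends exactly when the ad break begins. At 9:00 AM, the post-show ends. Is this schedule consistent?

Yes

The ad break starts at 8:39 AM + 21 min = 9:00 AM.
So the post-show ends at 9:00 AM.
That matches the stated 9:00 AM, so the schedule is consistent.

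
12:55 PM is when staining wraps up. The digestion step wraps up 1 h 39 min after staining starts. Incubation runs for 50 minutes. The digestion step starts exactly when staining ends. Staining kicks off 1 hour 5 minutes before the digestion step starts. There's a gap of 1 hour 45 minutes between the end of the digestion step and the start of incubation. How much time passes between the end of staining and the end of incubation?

The digestion step starts at 12:55 PM.
Staining starts at 12:55 PM − 65 min = 11:50 AM.
The digestion step ends at 11:50 AM + 99 min = 1:29 PM.
Incubation starts at 1:29 PM + 105 min = 3:14 PM.
Incubation ends at 3:14 PM + 50 min = 4:04 PM.
From 12:55 PM to 4:04 PM is 189 minutes.

189 minutes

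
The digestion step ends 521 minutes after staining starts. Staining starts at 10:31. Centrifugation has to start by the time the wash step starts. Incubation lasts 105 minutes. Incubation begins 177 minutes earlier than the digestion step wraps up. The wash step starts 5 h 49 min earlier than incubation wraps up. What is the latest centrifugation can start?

12:11

The digestion step ends at 10:31 + 521 min = 19:12.
Incubation starts at 19:12 − 177 min = 16:15.
Incubation ends at 16:15 + 105 min = 18:00.
The wash step starts at 18:00 − 349 min = 12:11.
Centrifugation is bounded by the wash step, so the latest it can start is 12:11.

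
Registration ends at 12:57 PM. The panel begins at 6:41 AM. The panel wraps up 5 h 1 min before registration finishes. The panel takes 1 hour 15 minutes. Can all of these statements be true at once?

Yes

The panel ends at 12:57 PM − 301 min = 7:56 AM.
The panel starts at 7:56 AM − 75 min = 6:41 AM.
That matches the stated 6:41 AM, so the schedule is consistent.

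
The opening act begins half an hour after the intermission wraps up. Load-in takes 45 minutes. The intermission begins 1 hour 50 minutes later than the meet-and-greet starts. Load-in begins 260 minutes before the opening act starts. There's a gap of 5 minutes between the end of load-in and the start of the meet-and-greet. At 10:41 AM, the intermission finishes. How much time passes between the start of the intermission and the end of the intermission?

1 h 10 min

The opening act starts at 10:41 AM + 30 min = 11:11 AM.
Load-in starts at 11:11 AM − 260 min = 6:51 AM.
Load-in ends at 6:51 AM + 45 min = 7:36 AM.
The meet-and-greet starts at 7:36 AM + 5 min = 7:41 AM.
The intermission starts at 7:41 AM + 110 min = 9:31 AM.
From 9:31 AM to 10:41 AM is 1 h 10 min.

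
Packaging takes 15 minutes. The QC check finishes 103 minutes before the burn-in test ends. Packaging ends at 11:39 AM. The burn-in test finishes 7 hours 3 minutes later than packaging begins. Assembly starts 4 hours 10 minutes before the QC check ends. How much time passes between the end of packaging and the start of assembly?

55 minutes

Packaging starts at 11:39 AM − 15 min = 11:24 AM.
The burn-in test ends at 11:24 AM + 423 min = 6:27 PM.
The QC check ends at 6:27 PM − 103 min = 4:44 PM.
Assembly starts at 4:44 PM − 250 min = 12:34 PM.
From 11:39 AM to 12:34 PM is 55 minutes.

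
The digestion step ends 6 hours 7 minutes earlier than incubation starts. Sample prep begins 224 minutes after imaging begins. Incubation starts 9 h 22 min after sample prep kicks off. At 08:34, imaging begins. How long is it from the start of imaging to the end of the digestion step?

6 hours 59 minutes

Sample prep starts at 08:34 + 224 min = 12:18.
Incubation starts at 12:18 + 562 min = 21:40.
The digestion step ends at 21:40 − 367 min = 15:33.
From 08:34 to 15:33 is 6 hours 59 minutes.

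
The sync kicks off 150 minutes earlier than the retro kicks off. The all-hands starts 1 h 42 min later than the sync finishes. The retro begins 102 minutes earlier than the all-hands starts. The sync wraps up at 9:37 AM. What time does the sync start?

7:07 AM

The all-hands starts at 9:37 AM + 102 min = 11:19 AM.
The retro starts at 11:19 AM − 102 min = 9:37 AM.
The sync starts at 9:37 AM − 150 min = 7:07 AM.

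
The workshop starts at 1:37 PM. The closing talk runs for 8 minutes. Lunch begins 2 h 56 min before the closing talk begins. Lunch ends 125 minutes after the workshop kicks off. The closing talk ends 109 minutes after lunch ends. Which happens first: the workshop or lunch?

the workshop

Lunch ends at 1:37 PM + 125 min = 3:42 PM.
The closing talk ends at 3:42 PM + 109 min = 5:31 PM.
The closing talk starts at 5:31 PM − 8 min = 5:23 PM.
Lunch starts at 5:23 PM − 176 min = 2:27 PM.
The workshop starts at 1:37 PM and lunch starts at 2:27 PM, so the workshop is first.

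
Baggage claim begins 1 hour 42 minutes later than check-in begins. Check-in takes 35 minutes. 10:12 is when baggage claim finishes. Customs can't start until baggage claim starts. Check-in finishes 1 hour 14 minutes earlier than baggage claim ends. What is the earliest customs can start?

Check-in ends at 10:12 − 74 min = 08:58.
Check-in starts at 08:58 − 35 min = 08:23.
Baggage claim starts at 08:23 + 102 min = 10:05.
Customs is bounded by baggage claim, so the earliest it can start is 10:05.

10:05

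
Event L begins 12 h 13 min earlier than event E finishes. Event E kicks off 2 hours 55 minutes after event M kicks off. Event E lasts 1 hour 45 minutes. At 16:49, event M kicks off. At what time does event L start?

Event E starts at 16:49 + 175 min = 19:44.
Event E ends at 19:44 + 105 min = 21:29.
Event L starts at 21:29 − 733 min = 09:16.

09:16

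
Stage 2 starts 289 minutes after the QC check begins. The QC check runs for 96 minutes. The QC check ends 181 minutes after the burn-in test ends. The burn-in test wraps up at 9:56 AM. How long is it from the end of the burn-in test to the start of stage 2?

The QC check ends at 9:56 AM + 181 min = 12:57 PM.
The QC check starts at 12:57 PM − 96 min = 11:21 AM.
Stage 2 starts at 11:21 AM + 289 min = 4:10 PM.
From 9:56 AM to 4:10 PM is 374 minutes.

374 minutes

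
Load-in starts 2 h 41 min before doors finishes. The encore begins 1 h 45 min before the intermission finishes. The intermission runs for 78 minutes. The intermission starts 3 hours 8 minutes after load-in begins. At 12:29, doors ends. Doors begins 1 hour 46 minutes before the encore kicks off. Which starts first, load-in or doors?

load-in

Load-in starts at 12:29 − 161 min = 09:48.
The intermission starts at 09:48 + 188 min = 12:56.
The intermission ends at 12:56 + 78 min = 14:14.
The encore starts at 14:14 − 105 min = 12:29.
Doors starts at 12:29 − 106 min = 10:43.
Load-in starts at 09:48 and doors starts at 10:43, so load-in is first.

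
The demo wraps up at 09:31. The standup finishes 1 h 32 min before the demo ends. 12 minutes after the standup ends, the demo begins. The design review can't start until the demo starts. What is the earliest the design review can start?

08:11

The standup ends at 09:31 − 92 min = 07:59.
The demo starts at 07:59 + 12 min = 08:11.
The design review is bounded by the demo, so the earliest it can start is 08:11.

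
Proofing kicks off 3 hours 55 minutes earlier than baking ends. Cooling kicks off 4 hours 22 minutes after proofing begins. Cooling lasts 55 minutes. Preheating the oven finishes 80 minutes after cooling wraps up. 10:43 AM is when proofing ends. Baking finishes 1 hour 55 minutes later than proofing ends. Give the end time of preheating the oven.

3:20 PM

Baking ends at 10:43 AM + 115 min = 12:38 PM.
Proofing starts at 12:38 PM − 235 min = 8:43 AM.
Cooling starts at 8:43 AM + 262 min = 1:05 PM.
Cooling ends at 1:05 PM + 55 min = 2:00 PM.
Preheating the oven ends at 2:00 PM + 80 min = 3:20 PM.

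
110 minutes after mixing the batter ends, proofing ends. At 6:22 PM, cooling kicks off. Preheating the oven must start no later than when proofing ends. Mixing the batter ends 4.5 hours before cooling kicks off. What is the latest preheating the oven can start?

Mixing the batter ends at 6:22 PM − 270 min = 1:52 PM.
Proofing ends at 1:52 PM + 110 min = 3:42 PM.
Preheating the oven is bounded by proofing, so the latest it can start is 3:42 PM.

3:42 PM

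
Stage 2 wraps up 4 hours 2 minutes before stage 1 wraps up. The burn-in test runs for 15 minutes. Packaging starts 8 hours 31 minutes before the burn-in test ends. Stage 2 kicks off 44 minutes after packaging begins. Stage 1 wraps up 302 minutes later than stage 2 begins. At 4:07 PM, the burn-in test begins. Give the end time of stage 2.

The burn-in test ends at 4:07 PM + 15 min = 4:22 PM.
Packaging starts at 4:22 PM − 511 min = 7:51 AM.
Stage 2 starts at 7:51 AM + 44 min = 8:35 AM.
Stage 1 ends at 8:35 AM + 302 min = 1:37 PM.
Stage 2 ends at 1:37 PM − 242 min = 9:35 AM.

9:35 AM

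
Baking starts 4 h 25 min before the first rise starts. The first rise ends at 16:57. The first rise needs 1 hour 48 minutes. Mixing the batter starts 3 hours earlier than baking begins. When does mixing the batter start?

The first rise starts at 16:57 − 108 min = 15:09.
Baking starts at 15:09 − 265 min = 10:44.
Mixing the batter starts at 10:44 − 180 min = 07:44.

07:44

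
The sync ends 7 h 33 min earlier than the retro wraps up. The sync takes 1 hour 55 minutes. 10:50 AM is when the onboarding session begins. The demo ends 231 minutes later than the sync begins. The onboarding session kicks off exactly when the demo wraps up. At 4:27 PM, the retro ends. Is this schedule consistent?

Yes

The sync ends at 4:27 PM − 453 min = 8:54 AM.
The sync starts at 8:54 AM − 115 min = 6:59 AM.
The demo ends at 6:59 AM + 231 min = 10:50 AM.
So the onboarding session starts at 10:50 AM.
That matches the stated 10:50 AM, so the schedule is consistent.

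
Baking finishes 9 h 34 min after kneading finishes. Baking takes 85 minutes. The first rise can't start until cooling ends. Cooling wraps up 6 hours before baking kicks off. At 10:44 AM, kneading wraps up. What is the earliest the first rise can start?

Baking ends at 10:44 AM + 574 min = 8:18 PM.
Baking starts at 8:18 PM − 85 min = 6:53 PM.
Cooling ends at 6:53 PM − 360 min = 12:53 PM.
The first rise is bounded by cooling, so the earliest it can start is 12:53 PM.

12:53 PM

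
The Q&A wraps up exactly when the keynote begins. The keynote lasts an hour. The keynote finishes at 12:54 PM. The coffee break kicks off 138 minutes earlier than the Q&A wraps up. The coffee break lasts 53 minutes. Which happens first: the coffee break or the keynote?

the coffee break

The keynote starts at 12:54 PM − 60 min = 11:54 AM.
So the Q&A ends at 11:54 AM.
The coffee break starts at 11:54 AM − 138 min = 9:36 AM.
The coffee break starts at 9:36 AM and the keynote starts at 11:54 AM, so the coffee break is first.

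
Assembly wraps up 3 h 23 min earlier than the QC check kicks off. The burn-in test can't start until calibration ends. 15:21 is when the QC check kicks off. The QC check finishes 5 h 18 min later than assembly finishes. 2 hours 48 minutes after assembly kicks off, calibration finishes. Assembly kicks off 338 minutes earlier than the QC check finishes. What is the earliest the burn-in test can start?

14:26

Assembly ends at 15:21 − 203 min = 11:58.
The QC check ends at 11:58 + 318 min = 17:16.
Assembly starts at 17:16 − 338 min = 11:38.
Calibration ends at 11:38 + 168 min = 14:26.
The burn-in test is bounded by calibration, so the earliest it can start is 14:26.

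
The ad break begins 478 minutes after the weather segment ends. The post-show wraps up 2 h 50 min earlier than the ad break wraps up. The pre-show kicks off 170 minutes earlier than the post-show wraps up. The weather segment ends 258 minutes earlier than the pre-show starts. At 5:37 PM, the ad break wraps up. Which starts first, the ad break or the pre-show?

The post-show ends at 5:37 PM − 170 min = 2:47 PM.
The pre-show starts at 2:47 PM − 170 min = 11:57 AM.
The weather segment ends at 11:57 AM − 258 min = 7:39 AM.
The ad break starts at 7:39 AM + 478 min = 3:37 PM.
The ad break starts at 3:37 PM and the pre-show starts at 11:57 AM, so the pre-show is first.

the pre-show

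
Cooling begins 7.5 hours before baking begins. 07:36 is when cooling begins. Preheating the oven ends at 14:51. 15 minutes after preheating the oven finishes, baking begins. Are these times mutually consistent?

Yes

Baking starts at 14:51 + 15 min = 15:06.
Cooling starts at 15:06 − 450 min = 07:36.
That matches the stated 07:36, so the schedule is consistent.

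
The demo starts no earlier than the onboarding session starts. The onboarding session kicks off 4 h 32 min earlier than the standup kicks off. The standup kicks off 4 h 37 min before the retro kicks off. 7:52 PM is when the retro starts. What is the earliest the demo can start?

10:43 AM

The standup starts at 7:52 PM − 277 min = 3:15 PM.
The onboarding session starts at 3:15 PM − 272 min = 10:43 AM.
The demo is bounded by the onboarding session, so the earliest it can start is 10:43 AM.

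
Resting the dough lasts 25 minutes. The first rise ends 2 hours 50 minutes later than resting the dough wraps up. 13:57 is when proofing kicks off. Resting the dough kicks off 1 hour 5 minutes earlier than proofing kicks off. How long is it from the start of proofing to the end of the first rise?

Resting the dough starts at 13:57 − 65 min = 12:52.
Resting the dough ends at 12:52 + 25 min = 13:17.
The first rise ends at 13:17 + 170 min = 16:07.
From 13:57 to 16:07 is 2 h 10 min.

2 h 10 min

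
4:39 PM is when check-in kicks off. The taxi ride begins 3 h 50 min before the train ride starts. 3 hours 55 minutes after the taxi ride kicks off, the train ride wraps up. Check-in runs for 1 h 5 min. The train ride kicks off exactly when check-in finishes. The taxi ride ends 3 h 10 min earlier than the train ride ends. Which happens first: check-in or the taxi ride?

Check-in ends at 4:39 PM + 65 min = 5:44 PM.
So the train ride starts at 5:44 PM.
The taxi ride starts at 5:44 PM − 230 min = 1:54 PM.
Check-in starts at 4:39 PM and the taxi ride starts at 1:54 PM, so the taxi ride is first.

the taxi ride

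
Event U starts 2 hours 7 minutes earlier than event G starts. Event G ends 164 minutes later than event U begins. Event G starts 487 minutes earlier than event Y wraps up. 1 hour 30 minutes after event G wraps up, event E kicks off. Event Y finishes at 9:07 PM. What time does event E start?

3:07 PM

Event G starts at 9:07 PM − 487 min = 1:00 PM.
Event U starts at 1:00 PM − 127 min = 10:53 AM.
Event G ends at 10:53 AM + 164 min = 1:37 PM.
Event E starts at 1:37 PM + 90 min = 3:07 PM.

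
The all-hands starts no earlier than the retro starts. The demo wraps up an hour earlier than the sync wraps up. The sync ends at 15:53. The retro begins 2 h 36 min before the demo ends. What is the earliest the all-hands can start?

The demo ends at 15:53 − 60 min = 14:53.
The retro starts at 14:53 − 156 min = 12:17.
The all-hands is bounded by the retro, so the earliest it can start is 12:17.

12:17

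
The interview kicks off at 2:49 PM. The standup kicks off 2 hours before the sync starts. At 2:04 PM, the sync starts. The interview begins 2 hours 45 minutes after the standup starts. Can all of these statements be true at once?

Yes

The standup starts at 2:04 PM − 120 min = 12:04 PM.
The interview starts at 12:04 PM + 165 min = 2:49 PM.
That matches the stated 2:49 PM, so the schedule is consistent.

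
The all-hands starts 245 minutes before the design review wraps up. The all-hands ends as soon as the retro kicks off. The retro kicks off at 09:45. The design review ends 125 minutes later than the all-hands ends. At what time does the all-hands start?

The all-hands ends at 09:45.
The design review ends at 09:45 + 125 min = 11:50.
The all-hands starts at 11:50 − 245 min = 07:45.

07:45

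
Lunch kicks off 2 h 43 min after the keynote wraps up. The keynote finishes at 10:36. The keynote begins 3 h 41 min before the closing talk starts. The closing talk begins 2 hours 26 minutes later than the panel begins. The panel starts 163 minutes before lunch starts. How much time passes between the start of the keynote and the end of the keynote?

1 h 15 min

Lunch starts at 10:36 + 163 min = 13:19.
The panel starts at 13:19 − 163 min = 10:36.
The closing talk starts at 10:36 + 146 min = 13:02.
The keynote starts at 13:02 − 221 min = 09:21.
From 09:21 to 10:36 is 1 h 15 min.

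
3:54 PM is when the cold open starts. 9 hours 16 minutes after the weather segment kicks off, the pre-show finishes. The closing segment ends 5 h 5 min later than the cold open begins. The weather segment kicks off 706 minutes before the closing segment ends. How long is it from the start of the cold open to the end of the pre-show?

The closing segment ends at 3:54 PM + 305 min = 8:59 PM.
The weather segment starts at 8:59 PM − 706 min = 9:13 AM.
The pre-show ends at 9:13 AM + 556 min = 6:29 PM.
From 3:54 PM to 6:29 PM is 2 h 35 min.

2 h 35 min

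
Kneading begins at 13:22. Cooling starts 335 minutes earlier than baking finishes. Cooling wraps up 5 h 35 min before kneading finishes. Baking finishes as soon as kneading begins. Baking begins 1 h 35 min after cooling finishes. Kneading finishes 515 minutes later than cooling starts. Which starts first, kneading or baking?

baking

Baking ends at 13:22.
Cooling starts at 13:22 − 335 min = 07:47.
Kneading ends at 07:47 + 515 min = 16:22.
Cooling ends at 16:22 − 335 min = 10:47.
Baking starts at 10:47 + 95 min = 12:22.
Kneading starts at 13:22 and baking starts at 12:22, so baking is first.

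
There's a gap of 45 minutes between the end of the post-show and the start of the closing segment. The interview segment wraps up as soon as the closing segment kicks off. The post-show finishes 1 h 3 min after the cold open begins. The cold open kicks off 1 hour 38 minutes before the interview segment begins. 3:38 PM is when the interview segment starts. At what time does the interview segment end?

3:48 PM

The cold open starts at 3:38 PM − 98 min = 2:00 PM.
The post-show ends at 2:00 PM + 63 min = 3:03 PM.
The closing segment starts at 3:03 PM + 45 min = 3:48 PM.
So the interview segment ends at 3:48 PM.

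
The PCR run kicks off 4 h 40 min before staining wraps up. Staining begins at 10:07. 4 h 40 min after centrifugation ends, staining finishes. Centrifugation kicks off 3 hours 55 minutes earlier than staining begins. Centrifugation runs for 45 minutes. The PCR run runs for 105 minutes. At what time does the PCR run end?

08:42

Centrifugation starts at 10:07 − 235 min = 06:12.
Centrifugation ends at 06:12 + 45 min = 06:57.
Staining ends at 06:57 + 280 min = 11:37.
The PCR run starts at 11:37 − 280 min = 06:57.
The PCR run ends at 06:57 + 105 min = 08:42.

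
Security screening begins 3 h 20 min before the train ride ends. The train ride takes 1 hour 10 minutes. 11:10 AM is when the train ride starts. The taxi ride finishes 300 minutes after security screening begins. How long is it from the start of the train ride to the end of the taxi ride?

170 minutes

The train ride ends at 11:10 AM + 70 min = 12:20 PM.
Security screening starts at 12:20 PM − 200 min = 9:00 AM.
The taxi ride ends at 9:00 AM + 300 min = 2:00 PM.
From 11:10 AM to 2:00 PM is 170 minutes.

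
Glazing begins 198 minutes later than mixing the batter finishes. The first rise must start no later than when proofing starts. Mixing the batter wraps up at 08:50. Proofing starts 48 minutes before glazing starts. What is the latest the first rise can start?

Glazing starts at 08:50 + 198 min = 12:08.
Proofing starts at 12:08 − 48 min = 11:20.
The first rise is bounded by proofing, so the latest it can start is 11:20.

11:20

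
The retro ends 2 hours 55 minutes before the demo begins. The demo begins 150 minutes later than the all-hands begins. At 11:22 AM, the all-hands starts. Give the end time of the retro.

The demo starts at 11:22 AM + 150 min = 1:52 PM.
The retro ends at 1:52 PM − 175 min = 10:57 AM.

10:57 AM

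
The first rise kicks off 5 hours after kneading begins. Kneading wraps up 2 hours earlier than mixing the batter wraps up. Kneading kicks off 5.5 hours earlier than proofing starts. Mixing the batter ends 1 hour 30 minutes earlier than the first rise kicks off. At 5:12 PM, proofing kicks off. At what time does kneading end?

1:12 PM

Kneading starts at 5:12 PM − 330 min = 11:42 AM.
The first rise starts at 11:42 AM + 300 min = 4:42 PM.
Mixing the batter ends at 4:42 PM − 90 min = 3:12 PM.
Kneading ends at 3:12 PM − 120 min = 1:12 PM.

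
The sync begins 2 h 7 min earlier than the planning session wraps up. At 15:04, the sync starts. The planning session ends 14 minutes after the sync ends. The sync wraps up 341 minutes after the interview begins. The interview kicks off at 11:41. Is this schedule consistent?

No

The sync ends at 11:41 + 341 min = 17:22.
The planning session ends at 17:22 + 14 min = 17:36.
The sync starts at 17:36 − 127 min = 15:29.
But the sync is also said to start at 15:04 — a 25-minute conflict.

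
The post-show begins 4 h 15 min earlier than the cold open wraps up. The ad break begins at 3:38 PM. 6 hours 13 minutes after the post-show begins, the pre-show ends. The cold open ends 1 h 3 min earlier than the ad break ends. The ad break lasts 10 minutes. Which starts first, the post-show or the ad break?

The ad break ends at 3:38 PM + 10 min = 3:48 PM.
The cold open ends at 3:48 PM − 63 min = 2:45 PM.
The post-show starts at 2:45 PM − 255 min = 10:30 AM.
The post-show starts at 10:30 AM and the ad break starts at 3:38 PM, so the post-show is first.

the post-show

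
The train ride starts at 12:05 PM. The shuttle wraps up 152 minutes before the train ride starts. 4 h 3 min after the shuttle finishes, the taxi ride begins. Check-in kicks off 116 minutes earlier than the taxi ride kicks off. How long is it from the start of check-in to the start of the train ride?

25 minutes

The shuttle ends at 12:05 PM − 152 min = 9:33 AM.
The taxi ride starts at 9:33 AM + 243 min = 1:36 PM.
Check-in starts at 1:36 PM − 116 min = 11:40 AM.
From 11:40 AM to 12:05 PM is 25 minutes.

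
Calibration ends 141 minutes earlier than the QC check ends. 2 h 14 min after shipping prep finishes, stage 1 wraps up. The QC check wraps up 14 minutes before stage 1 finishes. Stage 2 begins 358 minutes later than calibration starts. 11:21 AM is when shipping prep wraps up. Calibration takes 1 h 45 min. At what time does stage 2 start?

3:13 PM

Stage 1 ends at 11:21 AM + 134 min = 1:35 PM.
The QC check ends at 1:35 PM − 14 min = 1:21 PM.
Calibration ends at 1:21 PM − 141 min = 11:00 AM.
Calibration starts at 11:00 AM − 105 min = 9:15 AM.
Stage 2 starts at 9:15 AM + 358 min = 3:13 PM.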